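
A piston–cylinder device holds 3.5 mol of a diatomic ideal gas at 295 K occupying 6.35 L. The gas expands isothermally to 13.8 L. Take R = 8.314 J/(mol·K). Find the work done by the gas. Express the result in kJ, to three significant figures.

W ≈ 6.66 kJ

Isothermal: W = nRT ln(V₂/V₁).
W = (3.5)(8.314)(295) × ln(13.8/6.35)
  = 8584 × 0.7762
W_by_gas = 6663 J.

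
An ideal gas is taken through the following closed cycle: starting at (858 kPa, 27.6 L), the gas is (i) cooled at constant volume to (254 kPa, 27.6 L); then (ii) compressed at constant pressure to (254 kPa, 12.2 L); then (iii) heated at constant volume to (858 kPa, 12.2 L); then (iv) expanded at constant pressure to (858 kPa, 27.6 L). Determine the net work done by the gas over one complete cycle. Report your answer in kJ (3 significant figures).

Constant-volume legs do no work.
W(ii) = (254)(12.2 − 27.6) = -3912 J; W(iv) = (858)(27.6 − 12.2) = 13213 J.
W_net = -3912 + 13213 = 9302 J (the clockwise enclosed area).

W_net ≈ 9.30 kJ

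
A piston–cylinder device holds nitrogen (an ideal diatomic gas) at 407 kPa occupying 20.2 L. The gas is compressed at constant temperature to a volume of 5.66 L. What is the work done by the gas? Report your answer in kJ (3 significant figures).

W ≈ -10.5 kJ

Isothermal: W = nRT ln(V₂/V₁) = P₁V₁ ln(V₂/V₁).
P₁V₁ = (407 kPa)(20.2 L) = 8221 J.
W = 8221 × ln(5.66/20.2) = 8221 × -1.272
W_by_gas = -10460 J.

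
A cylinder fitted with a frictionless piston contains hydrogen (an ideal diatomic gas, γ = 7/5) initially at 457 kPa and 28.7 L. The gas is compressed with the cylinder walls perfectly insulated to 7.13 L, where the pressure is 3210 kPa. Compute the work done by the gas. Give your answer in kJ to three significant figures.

W ≈ -24.4 kJ

Adiabatic: W = (P₁V₁ − P₂V₂)/(γ − 1) with γ = 7/5.
P₁V₁ = 13116 J, P₂V₂ = 22887 J.
W = (13116 − 22887) / 0.4 = -24429 J.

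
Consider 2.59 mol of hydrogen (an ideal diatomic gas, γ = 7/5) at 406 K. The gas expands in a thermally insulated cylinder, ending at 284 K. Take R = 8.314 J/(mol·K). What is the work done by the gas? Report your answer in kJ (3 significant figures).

W ≈ 6.57 kJ

Adiabatic ⇒ Q = 0, so W_by = −ΔU = nCᵥ(T₁ − T₂).
Cᵥ = 5R/2 = 20.79 J/(mol·K).
W = (2.59)(20.79)(406 − 284) = 6568 J.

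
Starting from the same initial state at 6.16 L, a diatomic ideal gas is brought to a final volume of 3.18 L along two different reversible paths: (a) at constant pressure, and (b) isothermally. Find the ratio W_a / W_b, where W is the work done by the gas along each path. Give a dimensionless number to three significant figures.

W_a / W_b ≈ 0.732

Path (a) isobaric: W = P₁(V₂ − V₁) → W_a/(P₁V₁) = -0.4838.
Path (b) isothermal: W = P₁V₁ ln(V₂/V₁) → W_b/(P₁V₁) = -0.6612.
W_a / W_b = -0.4838 / -0.6612 = 0.7317.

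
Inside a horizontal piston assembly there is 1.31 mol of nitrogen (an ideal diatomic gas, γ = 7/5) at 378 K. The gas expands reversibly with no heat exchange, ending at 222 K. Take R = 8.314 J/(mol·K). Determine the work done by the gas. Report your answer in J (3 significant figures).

Adiabatic ⇒ Q = 0, so W_by = −ΔU = nCᵥ(T₁ − T₂).
Cᵥ = 5R/2 = 20.79 J/(mol·K).
W = (1.31)(20.79)(378 − 222) = 4248 J.

W ≈ 4250 J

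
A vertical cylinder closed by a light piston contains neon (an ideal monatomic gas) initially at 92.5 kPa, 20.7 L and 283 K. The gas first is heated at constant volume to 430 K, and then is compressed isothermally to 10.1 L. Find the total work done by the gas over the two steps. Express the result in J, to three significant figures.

W_total ≈ -2090 J

Step 1 (isochoric): W = 0 (constant volume).
After step 1: P = 140.5 kPa (V unchanged).
Step 2 (isothermal): W = P₁V₁ ln(V₂/V₁) = (2909) ln(10.1/20.7) = -2088 J.
W_total = 0 − 2088 = -2088 J.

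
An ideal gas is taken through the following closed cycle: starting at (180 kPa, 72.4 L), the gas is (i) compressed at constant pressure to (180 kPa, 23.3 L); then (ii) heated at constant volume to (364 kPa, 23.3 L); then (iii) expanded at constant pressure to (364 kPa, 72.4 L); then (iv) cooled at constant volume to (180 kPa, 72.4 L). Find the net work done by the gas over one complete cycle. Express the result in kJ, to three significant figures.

W_net ≈ 9.03 kJ

Constant-volume legs do no work.
W(i) = (180)(23.3 − 72.4) = -8838 J; W(iii) = (364)(72.4 − 23.3) = 17872 J.
W_net = -8838 + 17872 = 9034 J (the clockwise enclosed area).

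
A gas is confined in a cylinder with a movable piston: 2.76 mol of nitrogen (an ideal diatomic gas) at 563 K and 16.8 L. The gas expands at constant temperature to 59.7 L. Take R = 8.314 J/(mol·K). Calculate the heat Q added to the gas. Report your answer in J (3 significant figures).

Isothermal ⇒ ΔU = 0, so Q = W = nRT ln(V₂/V₁).
Q = (2.76)(8.314)(563) ln(59.7/16.8) = 12919 × 1.268 = 16381 J.

Q ≈ 16400 J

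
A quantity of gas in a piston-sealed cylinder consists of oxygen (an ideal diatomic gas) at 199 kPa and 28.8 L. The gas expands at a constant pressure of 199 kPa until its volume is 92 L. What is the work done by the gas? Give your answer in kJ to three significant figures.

W ≈ 12.6 kJ

Isobaric: W = P ΔV.
W = (199 kPa)(92 − 28.8 L) = (199)(63.2) = 12577 J.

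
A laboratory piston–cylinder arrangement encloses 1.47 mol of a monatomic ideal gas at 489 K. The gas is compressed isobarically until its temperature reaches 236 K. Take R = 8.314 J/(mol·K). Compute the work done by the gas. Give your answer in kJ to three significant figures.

W ≈ -3.09 kJ

Isobaric: W = P ΔV = nR ΔT.
W = (1.47)(8.314)(236 − 489) = -3092 J.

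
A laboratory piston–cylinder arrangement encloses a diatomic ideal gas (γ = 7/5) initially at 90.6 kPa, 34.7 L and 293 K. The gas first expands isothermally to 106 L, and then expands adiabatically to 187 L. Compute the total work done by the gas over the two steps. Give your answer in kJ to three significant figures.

Step 1 (isothermal): W = P₁V₁ ln(V₂/V₁) = (3144) ln(106/34.7) = 3511 J.
After step 1: P = 29.66 kPa, V = 106 L, T = 293 K.
Step 2 (adiabatic): W = (P₁V₁ − P₂V₂)/(γ−1) = (3144 − 2505)/0.4 = 1597 J.
W_total = 3511 + 1597 = 5107 J.

W_total ≈ 5.11 kJ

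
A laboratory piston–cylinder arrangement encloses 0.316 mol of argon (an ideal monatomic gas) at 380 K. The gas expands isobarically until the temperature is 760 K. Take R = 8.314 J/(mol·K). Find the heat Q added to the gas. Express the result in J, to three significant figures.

Q ≈ 2500 J

Isobaric: W = nRΔT = (0.316)(8.314)(380) = 998.3 J.
ΔU = nCᵥΔT with Cᵥ = 3R/2: ΔU = (0.316)(12.47)(380) = 1498 J.
Q = ΔU + W = 1498 + 998.3 = 2496 J.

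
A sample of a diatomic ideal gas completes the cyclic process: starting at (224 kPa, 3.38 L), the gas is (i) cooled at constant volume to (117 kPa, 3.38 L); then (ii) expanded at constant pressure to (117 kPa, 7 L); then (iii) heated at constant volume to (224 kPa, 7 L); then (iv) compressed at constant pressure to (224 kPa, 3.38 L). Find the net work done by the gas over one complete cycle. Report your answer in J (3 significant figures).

W_net ≈ -387 J

Constant-volume legs do no work.
W(ii) = (117)(7 − 3.38) = 423.5 J; W(iv) = (224)(3.38 − 7) = -810.9 J.
W_net = 423.5 − 810.9 = -387.3 J (the counter-clockwise enclosed area).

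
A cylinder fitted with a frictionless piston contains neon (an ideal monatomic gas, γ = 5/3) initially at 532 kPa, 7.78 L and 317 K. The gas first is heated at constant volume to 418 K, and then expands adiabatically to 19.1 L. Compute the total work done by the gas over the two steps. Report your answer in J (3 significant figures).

W_total ≈ 3690 J

Step 1 (isochoric): W = 0 (constant volume).
After step 1: P = 701.5 kPa (V unchanged).
Step 2 (adiabatic): W = (P₁V₁ − P₂V₂)/(γ−1) = (5458 − 2999)/0.667 = 3688 J.
W_total = 0 + 3688 = 3688 J.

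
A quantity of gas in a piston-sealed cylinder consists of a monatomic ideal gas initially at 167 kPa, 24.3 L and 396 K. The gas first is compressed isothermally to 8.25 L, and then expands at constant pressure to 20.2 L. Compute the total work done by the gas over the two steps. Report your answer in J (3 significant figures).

Step 1 (isothermal): W = P₁V₁ ln(V₂/V₁) = (4058) ln(8.25/24.3) = -4384 J.
After step 1: P = 491.9 kPa, V = 8.25 L, T = 396 K.
Step 2 (isobaric): W = PΔV = (491.9 kPa)(20.2 − 8.25 L) = 5878 J.
W_total = -4384 + 5878 = 1494 J.

W_total ≈ 1490 J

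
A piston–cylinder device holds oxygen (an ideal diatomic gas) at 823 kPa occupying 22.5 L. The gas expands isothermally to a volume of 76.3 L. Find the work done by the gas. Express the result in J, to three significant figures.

Isothermal: W = nRT ln(V₂/V₁) = P₁V₁ ln(V₂/V₁).
P₁V₁ = (823 kPa)(22.5 L) = 18518 J.
W = 18518 × ln(76.3/22.5) = 18518 × 1.221
W_by_gas = 22613 J.

W ≈ 22600 J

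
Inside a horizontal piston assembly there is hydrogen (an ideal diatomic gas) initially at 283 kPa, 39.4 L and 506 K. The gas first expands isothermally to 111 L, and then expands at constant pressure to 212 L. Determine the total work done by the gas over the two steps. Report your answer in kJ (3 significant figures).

W_total ≈ 21.7 kJ

Step 1 (isothermal): W = P₁V₁ ln(V₂/V₁) = (11150) ln(111/39.4) = 11549 J.
After step 1: P = 100.5 kPa, V = 111 L, T = 506 K.
Step 2 (isobaric): W = PΔV = (100.5 kPa)(212 − 111 L) = 10146 J.
W_total = 11549 + 10146 = 21695 J.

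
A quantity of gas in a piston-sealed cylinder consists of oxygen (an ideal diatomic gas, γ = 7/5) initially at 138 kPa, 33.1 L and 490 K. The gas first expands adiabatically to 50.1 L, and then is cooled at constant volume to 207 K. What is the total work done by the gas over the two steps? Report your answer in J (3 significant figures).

Step 1 (adiabatic): W = (P₁V₁ − P₂V₂)/(γ−1) = (4568 − 3870)/0.4 = 1745 J.
Step 2 (isochoric): W = 0 (constant volume).
W_total = 1745 + 0 = 1745 J.

W_total ≈ 1740 J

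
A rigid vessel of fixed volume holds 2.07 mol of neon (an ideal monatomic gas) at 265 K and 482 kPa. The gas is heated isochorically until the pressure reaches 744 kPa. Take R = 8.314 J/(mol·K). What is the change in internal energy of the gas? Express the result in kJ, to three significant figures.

Constant volume ⇒ W = 0, so Q = ΔU = nCᵥΔT with Cᵥ = 3R/2 = 12.47 J/(mol·K).
At constant V, T₂/T₁ = P₂/P₁ ⇒ ΔT = T₁(P₂/P₁ − 1) = 265·(744/482 − 1) = 144 K.
ΔU = (2.07)(12.47)(144) = 3719 J.

ΔU ≈ 3.72 kJ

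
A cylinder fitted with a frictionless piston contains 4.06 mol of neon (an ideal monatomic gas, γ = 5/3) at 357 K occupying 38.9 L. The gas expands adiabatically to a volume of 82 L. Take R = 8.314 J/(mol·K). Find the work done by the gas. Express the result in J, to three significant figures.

W ≈ 7080 J

Adiabatic: TV^(γ−1) = const with γ = 5/3.
T₂ = T₁ (V₁/V₂)^(γ−1) = 357 × (38.9/82)^0.667 = 357 × 0.6083 = 217.1 K.
W_by = nCᵥ(T₁ − T₂) = (4.06)(12.47)(357 − 217.1) = 7081 J.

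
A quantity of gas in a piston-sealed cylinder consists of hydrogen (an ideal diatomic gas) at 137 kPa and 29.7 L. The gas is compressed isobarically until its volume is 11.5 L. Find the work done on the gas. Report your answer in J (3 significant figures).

W ≈ 2490 J

Isobaric: W = P ΔV.
W = (137 kPa)(11.5 − 29.7 L) = (137)(-18.2) = -2493 J.
Work on gas = −W_by = 2493 J.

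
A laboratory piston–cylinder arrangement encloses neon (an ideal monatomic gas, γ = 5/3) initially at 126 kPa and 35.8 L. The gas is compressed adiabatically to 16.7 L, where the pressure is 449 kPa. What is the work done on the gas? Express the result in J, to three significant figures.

Adiabatic: W = (P₁V₁ − P₂V₂)/(γ − 1) with γ = 5/3.
P₁V₁ = 4511 J, P₂V₂ = 7498 J.
W = (4511 − 7498) / 0.6667 = -4481 J.
Work on gas = −W_by = 4481 J.

W ≈ 4480 J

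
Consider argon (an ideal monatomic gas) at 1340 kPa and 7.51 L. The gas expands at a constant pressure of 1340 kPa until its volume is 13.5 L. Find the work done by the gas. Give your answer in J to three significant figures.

Isobaric: W = P ΔV.
W = (1340 kPa)(13.5 − 7.51 L) = (1340)(5.99) = 8027 J.

W ≈ 8030 J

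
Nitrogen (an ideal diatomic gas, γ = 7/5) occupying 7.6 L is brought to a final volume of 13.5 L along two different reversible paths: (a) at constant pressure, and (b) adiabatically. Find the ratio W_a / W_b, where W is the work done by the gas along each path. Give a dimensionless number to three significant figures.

Path (a) isobaric: W = P₁(V₂ − V₁) → W_a/(P₁V₁) = 0.7763.
Path (b) adiabatic: W = P₁V₁(1 − (V₁/V₂)^(γ−1))/(γ−1) → W_b/(P₁V₁) = 0.5133.
W_a / W_b = 0.7763 / 0.5133 = 1.512.

W_a / W_b ≈ 1.51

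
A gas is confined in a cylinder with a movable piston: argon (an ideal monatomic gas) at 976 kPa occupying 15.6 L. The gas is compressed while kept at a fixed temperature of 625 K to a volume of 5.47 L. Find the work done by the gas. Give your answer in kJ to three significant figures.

Isothermal: W = nRT ln(V₂/V₁) = P₁V₁ ln(V₂/V₁).
P₁V₁ = (976 kPa)(15.6 L) = 15226 J.
W = 15226 × ln(5.47/15.6) = 15226 × -1.048
W_by_gas = -15956 J.

W ≈ -16.0 kJ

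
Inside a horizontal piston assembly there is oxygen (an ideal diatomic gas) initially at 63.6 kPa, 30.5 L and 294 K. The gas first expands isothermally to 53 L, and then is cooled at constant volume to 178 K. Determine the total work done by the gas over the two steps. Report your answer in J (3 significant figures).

Step 1 (isothermal): W = P₁V₁ ln(V₂/V₁) = (1940) ln(53/30.5) = 1072 J.
Step 2 (isochoric): W = 0 (constant volume).
W_total = 1072 + 0 = 1072 J.

W_total ≈ 1070 J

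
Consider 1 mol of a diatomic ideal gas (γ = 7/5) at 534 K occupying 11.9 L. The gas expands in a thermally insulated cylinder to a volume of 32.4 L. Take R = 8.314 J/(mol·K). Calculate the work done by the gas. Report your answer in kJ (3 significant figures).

Adiabatic: TV^(γ−1) = const with γ = 7/5.
T₂ = T₁ (V₁/V₂)^(γ−1) = 534 × (11.9/32.4)^0.4 = 534 × 0.6699 = 357.7 K.
W_by = nCᵥ(T₁ − T₂) = (1)(20.79)(534 − 357.7) = 3664 J.

W ≈ 3.66 kJ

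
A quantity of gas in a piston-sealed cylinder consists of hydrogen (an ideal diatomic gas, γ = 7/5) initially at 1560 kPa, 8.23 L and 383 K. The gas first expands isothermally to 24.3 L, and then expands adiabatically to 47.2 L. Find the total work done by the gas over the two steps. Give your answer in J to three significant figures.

Step 1 (isothermal): W = P₁V₁ ln(V₂/V₁) = (12839) ln(24.3/8.23) = 13900 J.
After step 1: P = 528.3 kPa, V = 24.3 L, T = 383 K.
Step 2 (adiabatic): W = (P₁V₁ − P₂V₂)/(γ−1) = (12839 − 9844)/0.4 = 7486 J.
W_total = 13900 + 7486 = 21386 J.

W_total ≈ 21400 J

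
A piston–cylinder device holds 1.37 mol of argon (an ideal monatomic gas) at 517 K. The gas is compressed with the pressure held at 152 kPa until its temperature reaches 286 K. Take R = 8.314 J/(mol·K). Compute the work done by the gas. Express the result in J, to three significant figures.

Isobaric: W = P ΔV = nR ΔT.
W = (1.37)(8.314)(286 − 517) = -2631 J.

W ≈ -2630 J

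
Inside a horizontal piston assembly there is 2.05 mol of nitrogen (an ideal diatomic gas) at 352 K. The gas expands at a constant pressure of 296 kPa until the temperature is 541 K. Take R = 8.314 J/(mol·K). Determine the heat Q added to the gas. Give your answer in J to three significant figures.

Q ≈ 11300 J

Isobaric: W = nRΔT = (2.05)(8.314)(189) = 3221 J.
ΔU = nCᵥΔT with Cᵥ = 5R/2: ΔU = (2.05)(20.79)(189) = 8053 J.
Q = ΔU + W = 8053 + 3221 = 11274 J.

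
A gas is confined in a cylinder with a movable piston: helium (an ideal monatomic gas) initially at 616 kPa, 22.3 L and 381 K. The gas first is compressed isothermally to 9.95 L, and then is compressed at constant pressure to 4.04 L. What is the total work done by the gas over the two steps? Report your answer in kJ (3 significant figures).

W_total ≈ -19.2 kJ

Step 1 (isothermal): W = P₁V₁ ln(V₂/V₁) = (13737) ln(9.95/22.3) = -11086 J.
After step 1: P = 1381 kPa, V = 9.95 L, T = 381 K.
Step 2 (isobaric): W = PΔV = (1381 kPa)(4.04 − 9.95 L) = -8159 J.
W_total = -11086 − 8159 = -19245 J.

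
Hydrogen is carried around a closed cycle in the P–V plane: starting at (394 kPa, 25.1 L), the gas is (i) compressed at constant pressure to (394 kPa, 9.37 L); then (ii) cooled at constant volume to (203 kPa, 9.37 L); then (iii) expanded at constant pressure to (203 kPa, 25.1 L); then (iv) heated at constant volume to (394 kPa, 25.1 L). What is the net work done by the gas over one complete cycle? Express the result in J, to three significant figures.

Constant-volume legs do no work.
W(i) = (394)(9.37 − 25.1) = -6198 J; W(iii) = (203)(25.1 − 9.37) = 3193 J.
W_net = -6198 + 3193 = -3004 J (the counter-clockwise enclosed area).

W_net ≈ -3000 J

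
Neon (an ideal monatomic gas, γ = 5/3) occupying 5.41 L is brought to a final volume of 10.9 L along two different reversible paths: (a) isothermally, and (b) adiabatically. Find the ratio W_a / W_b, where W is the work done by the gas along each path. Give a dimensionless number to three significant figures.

W_a / W_b ≈ 1.25

Path (a) isothermal: W = P₁V₁ ln(V₂/V₁) → W_a/(P₁V₁) = 0.7005.
Path (b) adiabatic: W = P₁V₁(1 − (V₁/V₂)^(γ−1))/(γ−1) → W_b/(P₁V₁) = 0.5597.
W_a / W_b = 0.7005 / 0.5597 = 1.252.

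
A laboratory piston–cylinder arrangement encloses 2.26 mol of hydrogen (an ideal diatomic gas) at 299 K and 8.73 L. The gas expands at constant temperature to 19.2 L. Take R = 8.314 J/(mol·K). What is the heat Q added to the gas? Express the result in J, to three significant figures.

Q ≈ 4430 J

Isothermal ⇒ ΔU = 0, so Q = W = nRT ln(V₂/V₁).
Q = (2.26)(8.314)(299) ln(19.2/8.73) = 5618 × 0.7881 = 4428 J.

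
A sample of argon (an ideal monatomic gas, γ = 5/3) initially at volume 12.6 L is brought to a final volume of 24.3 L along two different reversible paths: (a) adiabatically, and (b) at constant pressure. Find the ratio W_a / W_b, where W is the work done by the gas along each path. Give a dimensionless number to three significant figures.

Path (a) adiabatic: W = P₁V₁(1 − (V₁/V₂)^(γ−1))/(γ−1) → W_a/(P₁V₁) = 0.5319.
Path (b) isobaric: W = P₁(V₂ − V₁) → W_b/(P₁V₁) = 0.9286.
W_a / W_b = 0.5319 / 0.9286 = 0.5728.

W_a / W_b ≈ 0.573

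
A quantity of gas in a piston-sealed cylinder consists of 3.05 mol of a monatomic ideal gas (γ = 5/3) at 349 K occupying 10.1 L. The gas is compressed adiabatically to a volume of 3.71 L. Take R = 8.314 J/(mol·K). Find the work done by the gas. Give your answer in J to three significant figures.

Adiabatic: TV^(γ−1) = const with γ = 5/3.
T₂ = T₁ (V₁/V₂)^(γ−1) = 349 × (10.1/3.71)^0.667 = 349 × 1.95 = 680.4 K.
W_by = nCᵥ(T₁ − T₂) = (3.05)(12.47)(349 − 680.4) = -12607 J.

W ≈ -12600 J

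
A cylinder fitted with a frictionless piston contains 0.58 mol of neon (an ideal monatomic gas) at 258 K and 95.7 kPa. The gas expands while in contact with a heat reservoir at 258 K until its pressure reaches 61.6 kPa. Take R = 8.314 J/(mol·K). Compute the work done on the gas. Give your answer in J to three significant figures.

W ≈ -548 J

Isothermal process: W = nRT ln(V₂/V₁) = nRT ln(P₁/P₂).
W = (0.58)(8.314)(258) × ln(95.7/61.6)
  = 1244 × ln(1.554) = 1244 × 0.4406
W_by_gas = 548.1 J; work on gas = −W_by = -548.1 J.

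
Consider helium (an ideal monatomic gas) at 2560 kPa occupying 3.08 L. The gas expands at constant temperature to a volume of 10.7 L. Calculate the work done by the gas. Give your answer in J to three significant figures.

Isothermal: W = nRT ln(V₂/V₁) = P₁V₁ ln(V₂/V₁).
P₁V₁ = (2560 kPa)(3.08 L) = 7885 J.
W = 7885 × ln(10.7/3.08) = 7885 × 1.245
W_by_gas = 9819 J.

W ≈ 9820 J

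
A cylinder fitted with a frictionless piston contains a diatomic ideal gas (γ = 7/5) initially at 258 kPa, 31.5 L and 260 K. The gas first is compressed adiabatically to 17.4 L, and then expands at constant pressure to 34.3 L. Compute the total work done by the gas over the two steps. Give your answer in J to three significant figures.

W_total ≈ 4560 J

Step 1 (adiabatic): W = (P₁V₁ − P₂V₂)/(γ−1) = (8127 − 10305)/0.4 = -5444 J.
After step 1: P = 592.2 kPa, V = 17.4 L, T = 329.7 K.
Step 2 (isobaric): W = PΔV = (592.2 kPa)(34.3 − 17.4 L) = 10009 J.
W_total = -5444 + 10009 = 4564 J.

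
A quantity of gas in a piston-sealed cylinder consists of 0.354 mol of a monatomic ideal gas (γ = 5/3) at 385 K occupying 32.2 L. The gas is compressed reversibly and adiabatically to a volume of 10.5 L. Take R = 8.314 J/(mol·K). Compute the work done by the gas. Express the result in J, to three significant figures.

Adiabatic: TV^(γ−1) = const with γ = 5/3.
T₂ = T₁ (V₁/V₂)^(γ−1) = 385 × (32.2/10.5)^0.667 = 385 × 2.111 = 812.7 K.
W_by = nCᵥ(T₁ − T₂) = (0.354)(12.47)(385 − 812.7) = -1888 J.

W ≈ -1890 J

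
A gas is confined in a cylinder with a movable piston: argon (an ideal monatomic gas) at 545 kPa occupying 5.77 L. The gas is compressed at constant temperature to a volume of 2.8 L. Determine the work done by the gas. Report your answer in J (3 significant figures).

Isothermal: W = nRT ln(V₂/V₁) = P₁V₁ ln(V₂/V₁).
P₁V₁ = (545 kPa)(5.77 L) = 3145 J.
W = 3145 × ln(2.8/5.77) = 3145 × -0.7231
W_by_gas = -2274 J.

W ≈ -2270 J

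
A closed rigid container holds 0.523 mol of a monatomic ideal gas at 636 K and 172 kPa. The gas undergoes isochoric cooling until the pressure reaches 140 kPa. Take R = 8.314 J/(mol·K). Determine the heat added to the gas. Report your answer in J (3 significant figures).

Constant volume ⇒ W = 0, so Q = ΔU = nCᵥΔT with Cᵥ = 3R/2 = 12.47 J/(mol·K).
At constant V, T₂/T₁ = P₂/P₁ ⇒ ΔT = T₁(P₂/P₁ − 1) = 636·(140/172 − 1) = -118.3 K.
ΔU = (0.523)(12.47)(-118.3) = -771.8 J.

Q ≈ -772 J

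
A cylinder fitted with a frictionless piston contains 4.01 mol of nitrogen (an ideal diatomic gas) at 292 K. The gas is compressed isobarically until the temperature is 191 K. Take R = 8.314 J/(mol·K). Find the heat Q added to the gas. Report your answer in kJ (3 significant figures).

Q ≈ -11.8 kJ

Isobaric: W = nRΔT = (4.01)(8.314)(-101) = -3367 J.
ΔU = nCᵥΔT with Cᵥ = 5R/2: ΔU = (4.01)(20.79)(-101) = -8418 J.
Q = ΔU + W = -8418 − 3367 = -11785 J.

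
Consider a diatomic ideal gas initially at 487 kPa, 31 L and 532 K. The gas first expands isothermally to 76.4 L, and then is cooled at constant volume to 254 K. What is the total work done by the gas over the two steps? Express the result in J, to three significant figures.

Step 1 (isothermal): W = P₁V₁ ln(V₂/V₁) = (15097) ln(76.4/31) = 13617 J.
Step 2 (isochoric): W = 0 (constant volume).
W_total = 13617 + 0 = 13617 J.

W_total ≈ 13600 J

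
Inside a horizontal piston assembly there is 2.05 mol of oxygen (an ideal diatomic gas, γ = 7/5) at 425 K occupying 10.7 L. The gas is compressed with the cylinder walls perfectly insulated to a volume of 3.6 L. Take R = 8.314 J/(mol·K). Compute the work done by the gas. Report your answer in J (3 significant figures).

W ≈ -9890 J

Adiabatic: TV^(γ−1) = const with γ = 7/5.
T₂ = T₁ (V₁/V₂)^(γ−1) = 425 × (10.7/3.6)^0.4 = 425 × 1.546 = 657.1 K.
W_by = nCᵥ(T₁ − T₂) = (2.05)(20.79)(425 − 657.1) = -9889 J.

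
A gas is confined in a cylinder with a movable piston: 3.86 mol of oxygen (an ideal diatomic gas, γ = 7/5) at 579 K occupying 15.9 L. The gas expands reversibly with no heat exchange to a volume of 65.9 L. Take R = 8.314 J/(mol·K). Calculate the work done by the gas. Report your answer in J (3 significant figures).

Adiabatic: TV^(γ−1) = const with γ = 7/5.
T₂ = T₁ (V₁/V₂)^(γ−1) = 579 × (15.9/65.9)^0.4 = 579 × 0.5662 = 327.9 K.
W_by = nCᵥ(T₁ − T₂) = (3.86)(20.79)(579 − 327.9) = 20149 J.

W ≈ 20100 J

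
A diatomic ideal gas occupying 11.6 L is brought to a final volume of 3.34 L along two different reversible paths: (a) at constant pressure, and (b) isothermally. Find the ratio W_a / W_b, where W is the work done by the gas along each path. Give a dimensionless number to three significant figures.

Path (a) isobaric: W = P₁(V₂ − V₁) → W_a/(P₁V₁) = -0.7121.
Path (b) isothermal: W = P₁V₁ ln(V₂/V₁) → W_b/(P₁V₁) = -1.245.
W_a / W_b = -0.7121 / -1.245 = 0.5719.

W_a / W_b ≈ 0.572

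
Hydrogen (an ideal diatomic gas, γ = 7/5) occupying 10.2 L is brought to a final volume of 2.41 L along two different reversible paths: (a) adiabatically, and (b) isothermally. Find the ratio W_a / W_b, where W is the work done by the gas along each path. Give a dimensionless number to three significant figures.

W_a / W_b ≈ 1.35

Path (a) adiabatic: W = P₁V₁(1 − (V₁/V₂)^(γ−1))/(γ−1) → W_a/(P₁V₁) = -1.952.
Path (b) isothermal: W = P₁V₁ ln(V₂/V₁) → W_b/(P₁V₁) = -1.443.
W_a / W_b = -1.952 / -1.443 = 1.353.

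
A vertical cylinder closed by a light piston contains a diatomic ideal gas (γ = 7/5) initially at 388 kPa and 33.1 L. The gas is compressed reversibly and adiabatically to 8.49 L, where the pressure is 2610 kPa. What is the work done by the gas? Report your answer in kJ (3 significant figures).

Adiabatic: W = (P₁V₁ − P₂V₂)/(γ − 1) with γ = 7/5.
P₁V₁ = 12843 J, P₂V₂ = 22159 J.
W = (12843 − 22159) / 0.4 = -23290 J.

W ≈ -23.3 kJ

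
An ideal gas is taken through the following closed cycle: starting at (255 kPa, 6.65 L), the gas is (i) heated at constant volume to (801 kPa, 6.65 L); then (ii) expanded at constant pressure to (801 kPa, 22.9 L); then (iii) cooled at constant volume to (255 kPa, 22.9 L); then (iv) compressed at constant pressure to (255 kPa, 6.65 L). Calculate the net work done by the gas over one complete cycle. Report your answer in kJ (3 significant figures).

Constant-volume legs do no work.
W(ii) = (801)(22.9 − 6.65) = 13016 J; W(iv) = (255)(6.65 − 22.9) = -4144 J.
W_net = 13016 − 4144 = 8872 J (the clockwise enclosed area).

W_net ≈ 8.87 kJ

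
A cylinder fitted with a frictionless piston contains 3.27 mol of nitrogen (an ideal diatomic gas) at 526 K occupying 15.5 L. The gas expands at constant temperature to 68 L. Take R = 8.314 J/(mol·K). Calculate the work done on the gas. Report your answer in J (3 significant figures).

Isothermal: W = nRT ln(V₂/V₁).
W = (3.27)(8.314)(526) × ln(68/15.5)
  = 14300 × 1.479
W_by_gas = 21145 J; work on gas = −W_by = -21145 J.

W ≈ -21100 J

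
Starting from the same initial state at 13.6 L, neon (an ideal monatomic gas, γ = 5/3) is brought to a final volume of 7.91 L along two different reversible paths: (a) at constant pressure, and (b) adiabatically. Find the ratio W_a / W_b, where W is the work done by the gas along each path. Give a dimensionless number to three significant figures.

W_a / W_b ≈ 0.641

Path (a) isobaric: W = P₁(V₂ − V₁) → W_a/(P₁V₁) = -0.4184.
Path (b) adiabatic: W = P₁V₁(1 − (V₁/V₂)^(γ−1))/(γ−1) → W_b/(P₁V₁) = -0.6528.
W_a / W_b = -0.4184 / -0.6528 = 0.6409.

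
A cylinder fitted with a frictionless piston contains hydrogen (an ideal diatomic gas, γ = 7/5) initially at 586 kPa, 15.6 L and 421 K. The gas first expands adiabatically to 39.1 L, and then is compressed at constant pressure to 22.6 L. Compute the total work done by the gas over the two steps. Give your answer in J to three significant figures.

Step 1 (adiabatic): W = (P₁V₁ − P₂V₂)/(γ−1) = (9142 − 6330)/0.4 = 7029 J.
After step 1: P = 161.9 kPa, V = 39.1 L, T = 291.5 K.
Step 2 (isobaric): W = PΔV = (161.9 kPa)(22.6 − 39.1 L) = -2671 J.
W_total = 7029 − 2671 = 4358 J.

W_total ≈ 4360 J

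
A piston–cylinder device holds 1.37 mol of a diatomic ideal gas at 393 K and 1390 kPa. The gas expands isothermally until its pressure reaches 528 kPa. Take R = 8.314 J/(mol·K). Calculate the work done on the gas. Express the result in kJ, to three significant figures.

W ≈ -4.33 kJ

Isothermal process: W = nRT ln(V₂/V₁) = nRT ln(P₁/P₂).
W = (1.37)(8.314)(393) × ln(1390/528)
  = 4476 × ln(2.633) = 4476 × 0.968
W_by_gas = 4333 J; work on gas = −W_by = -4333 J.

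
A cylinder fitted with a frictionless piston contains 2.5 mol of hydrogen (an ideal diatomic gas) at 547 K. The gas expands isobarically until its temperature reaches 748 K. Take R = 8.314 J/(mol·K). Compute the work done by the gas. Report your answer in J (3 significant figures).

Isobaric: W = P ΔV = nR ΔT.
W = (2.5)(8.314)(748 − 547) = 4178 J.

W ≈ 4180 J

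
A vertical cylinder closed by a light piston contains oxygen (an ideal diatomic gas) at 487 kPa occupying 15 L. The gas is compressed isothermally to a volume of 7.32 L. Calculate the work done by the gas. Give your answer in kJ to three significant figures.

Isothermal: W = nRT ln(V₂/V₁) = P₁V₁ ln(V₂/V₁).
P₁V₁ = (487 kPa)(15 L) = 7305 J.
W = 7305 × ln(7.32/15) = 7305 × -0.7174
W_by_gas = -5241 J.

W ≈ -5.24 kJ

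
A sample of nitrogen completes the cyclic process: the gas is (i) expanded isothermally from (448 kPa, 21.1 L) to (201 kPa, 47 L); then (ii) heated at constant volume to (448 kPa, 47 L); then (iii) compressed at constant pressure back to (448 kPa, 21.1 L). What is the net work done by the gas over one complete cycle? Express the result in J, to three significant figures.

Leg (i): W = PᵢVᵢ ln(V_f/Vᵢ) = (9453) ln(47/21.1) = 7571 J.
Leg (ii): W = 0.
Leg (iii): W = PΔV = (448)(21.1 − 47) = -11603 J.
W_net = 7571 − 11603 = -4033 J.

W_net ≈ -4030 J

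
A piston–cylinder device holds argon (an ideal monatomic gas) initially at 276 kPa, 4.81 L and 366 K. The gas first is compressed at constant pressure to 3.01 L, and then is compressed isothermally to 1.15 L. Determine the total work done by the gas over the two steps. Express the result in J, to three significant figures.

W_total ≈ -1300 J

Step 1 (isobaric): W = PΔV = (276 kPa)(3.01 − 4.81 L) = -496.8 J.
After step 1: P = 276 kPa, V = 3.01 L, T = 229 K.
Step 2 (isothermal): W = P₁V₁ ln(V₂/V₁) = (830.8) ln(1.15/3.01) = -799.3 J.
W_total = -496.8 − 799.3 = -1296 J.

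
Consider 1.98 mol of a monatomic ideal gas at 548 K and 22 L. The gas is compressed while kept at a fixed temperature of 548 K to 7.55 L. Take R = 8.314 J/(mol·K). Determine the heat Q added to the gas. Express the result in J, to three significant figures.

Q ≈ -9650 J

Isothermal ⇒ ΔU = 0, so Q = W = nRT ln(V₂/V₁).
Q = (1.98)(8.314)(548) ln(7.55/22) = 9021 × -1.069 = -9648 J.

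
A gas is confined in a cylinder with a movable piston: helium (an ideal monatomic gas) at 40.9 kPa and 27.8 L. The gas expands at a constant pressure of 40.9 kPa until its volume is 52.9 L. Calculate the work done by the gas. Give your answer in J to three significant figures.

W ≈ 1030 J

Isobaric: W = P ΔV.
W = (40.9 kPa)(52.9 − 27.8 L) = (40.9)(25.1) = 1027 J.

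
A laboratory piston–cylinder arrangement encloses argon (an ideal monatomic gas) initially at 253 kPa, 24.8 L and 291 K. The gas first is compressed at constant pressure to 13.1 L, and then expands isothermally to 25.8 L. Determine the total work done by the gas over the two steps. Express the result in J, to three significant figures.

Step 1 (isobaric): W = PΔV = (253 kPa)(13.1 − 24.8 L) = -2960 J.
After step 1: P = 253 kPa, V = 13.1 L, T = 153.7 K.
Step 2 (isothermal): W = P₁V₁ ln(V₂/V₁) = (3314) ln(25.8/13.1) = 2246 J.
W_total = -2960 + 2246 = -713.8 J.

W_total ≈ -714 J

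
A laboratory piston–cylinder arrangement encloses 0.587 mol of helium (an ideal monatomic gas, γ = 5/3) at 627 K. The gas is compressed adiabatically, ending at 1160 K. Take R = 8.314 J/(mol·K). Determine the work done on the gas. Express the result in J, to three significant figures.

Adiabatic ⇒ Q = 0, so W_by = −ΔU = nCᵥ(T₁ − T₂).
Cᵥ = 3R/2 = 12.47 J/(mol·K).
W = (0.587)(12.47)(627 − 1160) = -3902 J.
Work on gas = −W_by = 3902 J.

W ≈ 3900 J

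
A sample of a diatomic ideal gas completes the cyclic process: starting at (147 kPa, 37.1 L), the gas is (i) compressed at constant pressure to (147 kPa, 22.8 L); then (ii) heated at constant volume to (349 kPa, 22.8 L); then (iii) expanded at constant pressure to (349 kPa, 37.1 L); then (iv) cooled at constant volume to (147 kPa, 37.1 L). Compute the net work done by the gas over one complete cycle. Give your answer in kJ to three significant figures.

Constant-volume legs do no work.
W(i) = (147)(22.8 − 37.1) = -2102 J; W(iii) = (349)(37.1 − 22.8) = 4991 J.
W_net = -2102 + 4991 = 2889 J (the clockwise enclosed area).

W_net ≈ 2.89 kJ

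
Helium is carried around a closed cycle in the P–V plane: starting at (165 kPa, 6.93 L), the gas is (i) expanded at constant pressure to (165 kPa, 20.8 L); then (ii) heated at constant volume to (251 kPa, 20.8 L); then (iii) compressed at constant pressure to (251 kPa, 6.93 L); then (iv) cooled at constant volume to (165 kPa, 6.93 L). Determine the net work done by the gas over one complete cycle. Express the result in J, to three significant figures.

Constant-volume legs do no work.
W(i) = (165)(20.8 − 6.93) = 2289 J; W(iii) = (251)(6.93 − 20.8) = -3481 J.
W_net = 2289 − 3481 = -1193 J (the counter-clockwise enclosed area).

W_net ≈ -1190 J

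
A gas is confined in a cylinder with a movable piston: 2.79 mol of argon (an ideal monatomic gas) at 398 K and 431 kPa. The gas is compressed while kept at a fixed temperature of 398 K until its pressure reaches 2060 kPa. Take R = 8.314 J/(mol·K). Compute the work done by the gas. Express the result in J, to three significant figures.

Isothermal process: W = nRT ln(V₂/V₁) = nRT ln(P₁/P₂).
W = (2.79)(8.314)(398) × ln(431/2060)
  = 9232 × ln(0.2092) = 9232 × -1.564
W_by_gas = -14442 J.

W ≈ -14400 J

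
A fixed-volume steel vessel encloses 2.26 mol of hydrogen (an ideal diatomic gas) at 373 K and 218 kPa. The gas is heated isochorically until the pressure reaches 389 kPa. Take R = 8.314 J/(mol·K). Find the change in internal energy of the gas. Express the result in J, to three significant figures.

ΔU ≈ 13700 J

Constant volume ⇒ W = 0, so Q = ΔU = nCᵥΔT with Cᵥ = 5R/2 = 20.79 J/(mol·K).
At constant V, T₂/T₁ = P₂/P₁ ⇒ ΔT = T₁(P₂/P₁ − 1) = 373·(389/218 − 1) = 292.6 K.
ΔU = (2.26)(20.79)(292.6) = 13744 J.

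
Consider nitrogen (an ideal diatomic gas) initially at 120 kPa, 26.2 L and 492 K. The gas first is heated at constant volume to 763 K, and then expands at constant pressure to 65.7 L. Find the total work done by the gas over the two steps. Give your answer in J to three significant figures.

Step 1 (isochoric): W = 0 (constant volume).
After step 1: P = 186.1 kPa (V unchanged).
Step 2 (isobaric): W = PΔV = (186.1 kPa)(65.7 − 26.2 L) = 7351 J.
W_total = 0 + 7351 = 7351 J.

W_total ≈ 7350 J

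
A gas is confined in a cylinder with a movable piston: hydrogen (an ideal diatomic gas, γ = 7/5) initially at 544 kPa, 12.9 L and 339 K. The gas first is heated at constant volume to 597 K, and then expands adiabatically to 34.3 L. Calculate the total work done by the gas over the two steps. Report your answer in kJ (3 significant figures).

Step 1 (isochoric): W = 0 (constant volume).
After step 1: P = 958 kPa (V unchanged).
Step 2 (adiabatic): W = (P₁V₁ − P₂V₂)/(γ−1) = (12358 − 8358)/0.4 = 10002 J.
W_total = 0 + 10002 = 10002 J.

W_total ≈ 10.0 kJ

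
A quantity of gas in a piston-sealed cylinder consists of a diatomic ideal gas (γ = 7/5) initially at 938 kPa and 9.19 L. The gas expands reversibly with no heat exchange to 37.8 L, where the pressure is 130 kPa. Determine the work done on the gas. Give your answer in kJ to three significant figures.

Adiabatic: W = (P₁V₁ − P₂V₂)/(γ − 1) with γ = 7/5.
P₁V₁ = 8620 J, P₂V₂ = 4914 J.
W = (8620 − 4914) / 0.4 = 9266 J.
Work on gas = −W_by = -9266 J.

W ≈ -9.27 kJ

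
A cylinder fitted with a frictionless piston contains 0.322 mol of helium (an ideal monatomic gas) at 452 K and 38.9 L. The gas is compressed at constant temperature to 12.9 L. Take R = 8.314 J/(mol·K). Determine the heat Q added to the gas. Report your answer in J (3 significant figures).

Q ≈ -1340 J

Isothermal ⇒ ΔU = 0, so Q = W = nRT ln(V₂/V₁).
Q = (0.322)(8.314)(452) ln(12.9/38.9) = 1210 × -1.104 = -1336 J.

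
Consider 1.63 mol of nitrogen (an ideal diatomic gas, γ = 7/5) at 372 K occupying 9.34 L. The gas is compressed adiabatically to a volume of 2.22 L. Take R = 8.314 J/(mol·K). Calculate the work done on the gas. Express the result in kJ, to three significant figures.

W ≈ 9.79 kJ

Adiabatic: TV^(γ−1) = const with γ = 7/5.
T₂ = T₁ (V₁/V₂)^(γ−1) = 372 × (9.34/2.22)^0.4 = 372 × 1.777 = 660.9 K.
W_by = nCᵥ(T₁ − T₂) = (1.63)(20.79)(372 − 660.9) = -9788 J.
Work on gas = −W_by = 9788 J.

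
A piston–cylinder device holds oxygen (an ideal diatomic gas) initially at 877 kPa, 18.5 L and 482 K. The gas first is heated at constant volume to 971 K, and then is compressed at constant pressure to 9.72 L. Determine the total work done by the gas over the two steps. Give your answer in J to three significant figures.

Step 1 (isochoric): W = 0 (constant volume).
After step 1: P = 1767 kPa (V unchanged).
Step 2 (isobaric): W = PΔV = (1767 kPa)(9.72 − 18.5 L) = -15512 J.
W_total = 0 − 15512 = -15512 J.

W_total ≈ -15500 J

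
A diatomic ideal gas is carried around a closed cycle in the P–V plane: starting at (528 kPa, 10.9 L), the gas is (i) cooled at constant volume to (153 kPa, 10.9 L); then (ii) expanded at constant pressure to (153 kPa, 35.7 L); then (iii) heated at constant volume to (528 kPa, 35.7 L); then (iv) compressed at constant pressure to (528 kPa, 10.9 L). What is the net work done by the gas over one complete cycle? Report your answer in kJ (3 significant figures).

W_net ≈ -9.30 kJ

Constant-volume legs do no work.
W(ii) = (153)(35.7 − 10.9) = 3794 J; W(iv) = (528)(10.9 − 35.7) = -13094 J.
W_net = 3794 − 13094 = -9300 J (the counter-clockwise enclosed area).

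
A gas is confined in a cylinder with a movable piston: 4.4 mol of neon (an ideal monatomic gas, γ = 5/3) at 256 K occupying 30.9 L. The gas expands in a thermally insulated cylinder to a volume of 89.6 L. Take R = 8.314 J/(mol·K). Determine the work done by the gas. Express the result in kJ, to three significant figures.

Adiabatic: TV^(γ−1) = const with γ = 5/3.
T₂ = T₁ (V₁/V₂)^(γ−1) = 256 × (30.9/89.6)^0.667 = 256 × 0.4918 = 125.9 K.
W_by = nCᵥ(T₁ − T₂) = (4.4)(12.47)(256 − 125.9) = 7139 J.

W ≈ 7.14 kJ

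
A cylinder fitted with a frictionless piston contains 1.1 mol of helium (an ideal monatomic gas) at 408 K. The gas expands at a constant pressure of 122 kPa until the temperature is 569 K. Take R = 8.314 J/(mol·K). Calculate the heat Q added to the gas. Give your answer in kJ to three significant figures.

Q ≈ 3.68 kJ

Isobaric: W = nRΔT = (1.1)(8.314)(161) = 1472 J.
ΔU = nCᵥΔT with Cᵥ = 3R/2: ΔU = (1.1)(12.47)(161) = 2209 J.
Q = ΔU + W = 2209 + 1472 = 3681 J.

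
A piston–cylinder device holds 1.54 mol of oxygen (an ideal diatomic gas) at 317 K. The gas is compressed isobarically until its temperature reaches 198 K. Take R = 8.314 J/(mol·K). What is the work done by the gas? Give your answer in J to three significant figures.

W ≈ -1520 J

Isobaric: W = P ΔV = nR ΔT.
W = (1.54)(8.314)(198 − 317) = -1524 J.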